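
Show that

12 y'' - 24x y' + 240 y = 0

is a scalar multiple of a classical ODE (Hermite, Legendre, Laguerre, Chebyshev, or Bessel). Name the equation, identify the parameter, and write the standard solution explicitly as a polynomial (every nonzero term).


All three coefficients share the factor 12; dividing through by 12 gives  y'' - 2x y' + 20 y = 0.
This matches the Hermite equation y'' - 2x y' + 2n y = 0 with 2n = 20, so n = 10; the polynomial solution is H_10(x).
With y = sum_k a_k x^k, matching x^k gives (k+2)(k+1) a_{k+2} = 2(k - n) a_k = 2(k - 10) a_k. The right side vanishes at k = 10, so the series with the parity of 10 terminates at degree 10.
Standard normalization: leading coefficient of H_n is 2^n, so a_10 = 2^10 = 1024. Work downward with a_k = (k+1)(k+2) a_{k+2} / (2(k - n)):
  a_8 = (9)(10)(1024) / (2(8 - 10)) = 92160/(-4) = -23040
  a_6 = (7)(8)(-23040) / (2(6 - 10)) = -1290240/(-8) = 161280
  a_4 = (5)(6)(161280) / (2(4 - 10)) = 4838400/(-12) = -403200
  a_2 = (3)(4)(-403200) / (2(2 - 10)) = -4838400/(-16) = 302400
  a_0 = (1)(2)(302400) / (2(0 - 10)) = 604800/(-20) = -30240
Hence H_10(x) = 1024 x^10 - 23040 x^8 + 161280 x^6 - 403200 x^4 + 302400 x^2 - 30240.

H_10(x); series = 1024 x^10 - 23040 x^8 + 161280 x^6 - 403200 x^4 + 302400 x^2 - 30240


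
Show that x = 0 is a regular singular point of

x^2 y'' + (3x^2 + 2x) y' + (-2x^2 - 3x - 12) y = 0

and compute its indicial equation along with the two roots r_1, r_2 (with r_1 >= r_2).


Divide by x^2 to reach normal form y'' + P_1(x) y' + P_2(x) y = 0 with P_1(x) = 3 + 2/x and P_2(x) = -2 - 3/x - 12/x^2.
x = 0 is a singular point because the y'-coefficient 3 + 2/x has a pole at x = 0 and the y-coefficient -2 - 3/x - 12/x^2 has a pole at x = 0.
It is a regular singular point because x P_1(x) = p(x) = 3x + 2 and x^2 P_2(x) = q(x) = -2x^2 - 3x - 12 are polynomials, hence analytic at x = 0.
p(0) = 2,  q(0) = -12.
Indicial equation: r(r-1) + p(0) r + q(0) = 0, i.e. r^2 + (p(0) - 1) r + q(0) = 0, i.e. r^2 + 1 r - 12 = 0.
Discriminant: (1)^2 - 4(-12) = 49, so r = (-1 ± 7)/2.
Solving: r_1 = 3, r_2 = -4.

indicial: r^2 + 1 r - 12 = 0; roots r_1 = 3, r_2 = -4


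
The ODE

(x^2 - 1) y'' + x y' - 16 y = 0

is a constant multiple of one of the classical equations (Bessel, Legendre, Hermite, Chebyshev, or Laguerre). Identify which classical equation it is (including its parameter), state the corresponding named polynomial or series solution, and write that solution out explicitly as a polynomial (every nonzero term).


All three coefficients share the factor -1; dividing through by -1 gives  (1 - x^2) y'' - x y' + 16 y = 0.
This matches the Chebyshev equation (1 - x^2) y'' - x y' + n^2 y = 0 (note the -x y' term, not -2x y') with n^2 = 16, so n = 4; the polynomial solution is T_4(x).
With y = sum_k a_k x^k, matching x^k gives (k+2)(k+1) a_{k+2} = (k^2 - n^2) a_k = (k - 4)(k + 4) a_k. The right side vanishes at k = 4, so the series with the parity of 4 terminates at degree 4.
Standard normalization: leading coefficient of T_n is 2^(n-1), so a_4 = 2^3 = 8. Work downward with a_k = (k+1)(k+2) a_{k+2} / ((k - 4)(k + 4)):
  a_2 = (3)(4)(8) / ((2 - 4)(2 + 4)) = 96/(-12) = -8
  a_0 = (1)(2)(-8) / ((0 - 4)(0 + 4)) = -16/(-16) = 1
Hence T_4(x) = 8 x^4 - 8 x^2 + 1.

T_4(x); series = 8 x^4 - 8 x^2 + 1


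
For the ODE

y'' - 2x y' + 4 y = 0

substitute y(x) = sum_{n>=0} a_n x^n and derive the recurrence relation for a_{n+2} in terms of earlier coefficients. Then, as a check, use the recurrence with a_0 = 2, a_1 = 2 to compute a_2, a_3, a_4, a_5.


Substitute y = sum_n a_n x^n.
y''(x) has coefficient (n+2)(n+1) a_{n+2} at x^n;
-2 x y'(x) has coefficient -2 n a_n at x^n (shift);
4 y(x) has coefficient 4 a_n at x^n.
Matching x^n: (n+2)(n+1) a_{n+2} + (-2n + 4) a_n = 0.
Thus a_{n+2} = (2n - 4) / ((n+1)(n+2)) * a_n.

Check with a_0 = 2, a_1 = 2 (apply the recurrence for n = 0, 1, 2, 3): a_0 = 2, a_1 = 2, a_2 = -4, a_3 = -2/3, a_4 = 0, a_5 = -1/15.

a_(n+2) = (2n - 4) / ((n+1)(n+2)) * a_n; check: a_0 = 2, a_1 = 2, a_2 = -4, a_3 = -2/3, a_4 = 0, a_5 = -1/15


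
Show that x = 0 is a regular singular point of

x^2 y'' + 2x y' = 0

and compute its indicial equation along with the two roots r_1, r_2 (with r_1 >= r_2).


Divide by x^2 to reach normal form y'' + P_1(x) y' + P_2(x) y = 0 with P_1(x) = 2/x and P_2(x) = 0.
x = 0 is a singular point because the y'-coefficient 2/x has a pole at x = 0.
It is a regular singular point because x P_1(x) = p(x) = 2 and x^2 P_2(x) = q(x) = 0 are polynomials, hence analytic at x = 0.
p(0) = 2,  q(0) = 0.
Indicial equation: r(r-1) + p(0) r + q(0) = 0, i.e. r^2 + (p(0) - 1) r + q(0) = 0, i.e. r^2 + 1 r = 0.
Discriminant: (1)^2 - 4(0) = 1, so r = (-1 ± 1)/2.
Solving: r_1 = 0, r_2 = -1.

indicial: r^2 + 1 r = 0; roots r_1 = 0, r_2 = -1


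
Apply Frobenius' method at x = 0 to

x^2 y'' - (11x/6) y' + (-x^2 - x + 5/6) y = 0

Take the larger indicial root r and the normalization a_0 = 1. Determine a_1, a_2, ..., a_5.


Write in Frobenius form y'' + (p(x)/x) y' + (q(x)/x^2) y = 0:
  p(x) = -11/6,  q(x) = -x^2 - x + 5/6.
Indicial equation: r(r-1) + (-11/6) r + (5/6) = 0 -> roots r_1 = 5/2, r_2 = 1/3.
Take r = r_1 = 5/2. Let y(x) = x^r sum_{n>=0} a_n x^n with a_0 = 1.
Substitute y = x^r sum a_n x^n and match x^{r+n}. The recurrence is
  D(n) a_n - 1 a_{n-1} - 1 a_{n-2} = 0,  where D(n) = (r+n)(r+n-1) + (-11/6)(r+n) + (5/6).
  a_n = [1 a_{n-1} + 1 a_{n-2}] / D(n).
Since the indicial polynomial factors as (r - r_1)(r - r_2), D(n) = (r_1 + n - r_1)(r_1 + n - r_2) = n(n + 13/6).
Evaluating step by step (a_0 = 1):
  n = 1: D(1) = 1(1 + 13/6) = 19/6; numerator = 1(1) = 1; a_1 = (1)/(19/6) = 6/19
  n = 2: D(2) = 2(2 + 13/6) = 25/3; numerator = 1(6/19) + 1(1) = 25/19; a_2 = (25/19)/(25/3) = 3/19
  n = 3: D(3) = 3(3 + 13/6) = 31/2; numerator = 1(3/19) + 1(6/19) = 9/19; a_3 = (9/19)/(31/2) = 18/589
  n = 4: D(4) = 4(4 + 13/6) = 74/3; numerator = 1(18/589) + 1(3/19) = 111/589; a_4 = (111/589)/(74/3) = 9/1178
  n = 5: D(5) = 5(5 + 13/6) = 215/6; numerator = 1(9/1178) + 1(18/589) = 45/1178; a_5 = (45/1178)/(215/6) = 27/25327

r = 5/2; a_0 = 1; a_1 = 6/19; a_2 = 3/19; a_3 = 18/589; a_4 = 9/1178; a_5 = 27/25327


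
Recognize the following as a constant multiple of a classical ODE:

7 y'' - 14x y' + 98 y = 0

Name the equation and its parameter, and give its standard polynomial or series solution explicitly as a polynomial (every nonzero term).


All three coefficients share the factor 7; dividing through by 7 gives  y'' - 2x y' + 14 y = 0.
This matches the Hermite equation y'' - 2x y' + 2n y = 0 with 2n = 14, so n = 7; the polynomial solution is H_7(x).
With y = sum_k a_k x^k, matching x^k gives (k+2)(k+1) a_{k+2} = 2(k - n) a_k = 2(k - 7) a_k. The right side vanishes at k = 7, so the series with the parity of 7 terminates at degree 7.
Standard normalization: leading coefficient of H_n is 2^n, so a_7 = 2^7 = 128. Work downward with a_k = (k+1)(k+2) a_{k+2} / (2(k - n)):
  a_5 = (6)(7)(128) / (2(5 - 7)) = 5376/(-4) = -1344
  a_3 = (4)(5)(-1344) / (2(3 - 7)) = -26880/(-8) = 3360
  a_1 = (2)(3)(3360) / (2(1 - 7)) = 20160/(-12) = -1680
Hence H_7(x) = 128 x^7 - 1344 x^5 + 3360 x^3 - 1680 x.

H_7(x); series = 128 x^7 - 1344 x^5 + 3360 x^3 - 1680 x


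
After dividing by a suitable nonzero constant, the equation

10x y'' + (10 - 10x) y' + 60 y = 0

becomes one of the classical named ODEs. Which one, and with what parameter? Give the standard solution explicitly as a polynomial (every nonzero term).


All three coefficients share the factor 10; dividing through by 10 gives  x y'' + (1 - x) y' + 6 y = 0.
This matches the Laguerre equation x y'' + (1 - x) y' + n y = 0 with n = 6; the polynomial solution is L_6(x).
With y = sum_k a_k x^k, matching x^k gives (k+1)k a_{k+1} + (k+1) a_{k+1} - k a_k + n a_k = 0, i.e. (k+1)^2 a_{k+1} = (k - n) a_k = (k - 6) a_k. The right side vanishes at k = 6, so the series terminates at degree 6.
Standard normalization L_n(0) = 1 gives a_0 = 1. Work upward with a_{k+1} = (k - 6) a_k / (k+1)^2:
  a_1 = (0 - 6)(1) / 1^2 = -6/1 = -6
  a_2 = (1 - 6)(-6) / 2^2 = 30/4 = 15/2
  a_3 = (2 - 6)(15/2) / 3^2 = -30/9 = -10/3
  a_4 = (3 - 6)(-10/3) / 4^2 = 10/16 = 5/8
  a_5 = (4 - 6)(5/8) / 5^2 = (-5/4)/25 = -1/20
  a_6 = (5 - 6)(-1/20) / 6^2 = (1/20)/36 = 1/720
Hence L_6(x) = x^6/720 - x^5/20 + 5 x^4/8 - 10 x^3/3 + 15 x^2/2 - 6 x + 1.

L_6(x); series = x^6/720 - x^5/20 + 5 x^4/8 - 10 x^3/3 + 15 x^2/2 - 6 x + 1


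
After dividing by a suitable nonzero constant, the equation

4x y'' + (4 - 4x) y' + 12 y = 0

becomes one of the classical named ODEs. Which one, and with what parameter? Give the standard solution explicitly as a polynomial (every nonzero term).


All three coefficients share the factor 4; dividing through by 4 gives  x y'' + (1 - x) y' + 3 y = 0.
This matches the Laguerre equation x y'' + (1 - x) y' + n y = 0 with n = 3; the polynomial solution is L_3(x).
With y = sum_k a_k x^k, matching x^k gives (k+1)k a_{k+1} + (k+1) a_{k+1} - k a_k + n a_k = 0, i.e. (k+1)^2 a_{k+1} = (k - n) a_k = (k - 3) a_k. The right side vanishes at k = 3, so the series terminates at degree 3.
Standard normalization L_n(0) = 1 gives a_0 = 1. Work upward with a_{k+1} = (k - 3) a_k / (k+1)^2:
  a_1 = (0 - 3)(1) / 1^2 = -3/1 = -3
  a_2 = (1 - 3)(-3) / 2^2 = 6/4 = 3/2
  a_3 = (2 - 3)(3/2) / 3^2 = (-3/2)/9 = -1/6
Hence L_3(x) = -x^3/6 + 3 x^2/2 - 3 x + 1.

L_3(x); series = -x^3/6 + 3 x^2/2 - 3 x + 1


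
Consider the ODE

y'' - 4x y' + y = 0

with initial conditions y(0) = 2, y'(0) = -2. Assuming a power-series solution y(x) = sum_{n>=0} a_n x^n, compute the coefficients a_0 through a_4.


Ansatz: y(x) = sum_{n>=0} a_n x^n, so y'(x) = sum_{n>=1} n a_n x^(n-1) and y''(x) = sum_{n>=2} n(n-1) a_n x^(n-2).
Substitute into P(x) y'' + Q(x) y' + R(x) y = 0 with P(x) = 1, Q(x) = -4x, R(x) = 1, and match powers of x.
Initial conditions: a_0 = 2, a_1 = -2.
Setting the coefficient of each power of x to zero and solving order by order (substituting the coefficients already found):
  x^0: 2 a_2 + a_0 = 0  ->  2 a_2 = -a_0 = -2  ->  a_2 = -1
  x^1: 6 a_3 - 3 a_1 = 0  ->  6 a_3 = 3 a_1 = -6  ->  a_3 = -1
  x^2: 12 a_4 - 7 a_2 = 0  ->  12 a_4 = 7 a_2 = -7  ->  a_4 = -7/12
Truncated series: y(x) = 2 - 2 x - x^2 - x^3 - (7/12) x^4 + O(x^5).

a_0 = 2; a_1 = -2; a_2 = -1; a_3 = -1; a_4 = -7/12


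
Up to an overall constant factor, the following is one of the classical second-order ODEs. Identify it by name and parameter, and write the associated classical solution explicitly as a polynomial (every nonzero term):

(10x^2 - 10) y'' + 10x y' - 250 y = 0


All three coefficients share the factor -10; dividing through by -10 gives  (1 - x^2) y'' - x y' + 25 y = 0.
This matches the Chebyshev equation (1 - x^2) y'' - x y' + n^2 y = 0 (note the -x y' term, not -2x y') with n^2 = 25, so n = 5; the polynomial solution is T_5(x).
With y = sum_k a_k x^k, matching x^k gives (k+2)(k+1) a_{k+2} = (k^2 - n^2) a_k = (k - 5)(k + 5) a_k. The right side vanishes at k = 5, so the series with the parity of 5 terminates at degree 5.
Standard normalization: leading coefficient of T_n is 2^(n-1), so a_5 = 2^4 = 16. Work downward with a_k = (k+1)(k+2) a_{k+2} / ((k - 5)(k + 5)):
  a_3 = (4)(5)(16) / ((3 - 5)(3 + 5)) = 320/(-16) = -20
  a_1 = (2)(3)(-20) / ((1 - 5)(1 + 5)) = -120/(-24) = 5
Hence T_5(x) = 16 x^5 - 20 x^3 + 5 x.

T_5(x); series = 16 x^5 - 20 x^3 + 5 x


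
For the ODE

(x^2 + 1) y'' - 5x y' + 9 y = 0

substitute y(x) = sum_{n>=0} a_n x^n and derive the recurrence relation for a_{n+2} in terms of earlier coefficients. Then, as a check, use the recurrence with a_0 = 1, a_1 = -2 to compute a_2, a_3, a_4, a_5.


Substitute y = sum_n a_n x^n.
(1 + 1 x^2) y'' contributes (n+2)(n+1) a_{n+2} + n(n-1) a_n at x^n.
-5 x y'(x) contributes -5 n a_n at x^n.
9 y(x) contributes 9 a_n at x^n.
Matching x^n: (n+2)(n+1) a_{n+2} + (n(n-1) - 5 n + 9) a_n = 0.
Thus a_{n+2} = (-n(n-1) + 5 n - 9) / ((n+1)(n+2)) * a_n.

Check with a_0 = 1, a_1 = -2 (apply the recurrence for n = 0, 1, 2, 3): a_0 = 1, a_1 = -2, a_2 = -9/2, a_3 = 4/3, a_4 = 3/8, a_5 = 0.

a_(n+2) = (-n(n-1) + 5 n - 9) / ((n+1)(n+2)) * a_n; check: a_0 = 1, a_1 = -2, a_2 = -9/2, a_3 = 4/3, a_4 = 3/8, a_5 = 0


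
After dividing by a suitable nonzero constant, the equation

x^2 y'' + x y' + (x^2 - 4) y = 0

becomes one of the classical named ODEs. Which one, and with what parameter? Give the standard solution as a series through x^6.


The equation is already in a standard form:  x^2 y'' + x y' + (x^2 - 4) y = 0.
This matches the Bessel equation x^2 y'' + x y' + (x^2 - nu^2) y = 0 with nu^2 = 4, so nu = 2; the solution bounded at x = 0 is J_2(x).
Frobenius at x = 0: indicial roots ±nu; for r = nu the recurrence k(k + 2nu) c_k = -c_{k-2} gives the standard series J_nu(x) = sum_{k>=0} (-1)^k / (k! (k+nu)!) (x/2)^(2k+nu). Evaluate the first 3 terms:
  k = 0: (-1)^0 / (0! * 2! * 2^2) x^2 = 1/(1*2*4) x^2 = (1/8) x^2
  k = 1: (-1)^1 / (1! * 3! * 2^4) x^4 = -1/(1*6*16) x^4 = (-1/96) x^4
  k = 2: (-1)^2 / (2! * 4! * 2^6) x^6 = 1/(2*24*64) x^6 = (1/3072) x^6
Hence J_2(x) = x^6/3072 - x^4/96 + x^2/8 + ....

J_2(x); series = x^6/3072 - x^4/96 + x^2/8


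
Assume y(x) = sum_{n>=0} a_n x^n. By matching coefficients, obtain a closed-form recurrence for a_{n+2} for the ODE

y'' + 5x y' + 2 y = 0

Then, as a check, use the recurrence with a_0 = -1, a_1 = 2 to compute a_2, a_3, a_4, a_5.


Substitute y = sum_n a_n x^n.
y''(x) has coefficient (n+2)(n+1) a_{n+2} at x^n;
5 x y'(x) has coefficient 5 n a_n at x^n (shift);
2 y(x) has coefficient 2 a_n at x^n.
Matching x^n: (n+2)(n+1) a_{n+2} + (5n + 2) a_n = 0.
Thus a_{n+2} = (-5n - 2) / ((n+1)(n+2)) * a_n.

Check with a_0 = -1, a_1 = 2 (apply the recurrence for n = 0, 1, 2, 3): a_0 = -1, a_1 = 2, a_2 = 1, a_3 = -7/3, a_4 = -1, a_5 = 119/60.

a_(n+2) = (-5n - 2) / ((n+1)(n+2)) * a_n; check: a_0 = -1, a_1 = 2, a_2 = 1, a_3 = -7/3, a_4 = -1, a_5 = 119/60


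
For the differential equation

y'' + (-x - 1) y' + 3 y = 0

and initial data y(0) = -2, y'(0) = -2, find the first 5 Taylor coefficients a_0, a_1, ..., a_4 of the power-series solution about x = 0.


Ansatz: y(x) = sum_{n>=0} a_n x^n, so y'(x) = sum_{n>=1} n a_n x^(n-1) and y''(x) = sum_{n>=2} n(n-1) a_n x^(n-2).
Substitute into P(x) y'' + Q(x) y' + R(x) y = 0 with P(x) = 1, Q(x) = -x - 1, R(x) = 3, and match powers of x.
Initial conditions: a_0 = -2, a_1 = -2.
Setting the coefficient of each power of x to zero and solving order by order (substituting the coefficients already found):
  x^0: 2 a_2 - a_1 + 3 a_0 = 0  ->  2 a_2 = a_1 - 3 a_0 = 4  ->  a_2 = 2
  x^1: 6 a_3 - 2 a_2 + 2 a_1 = 0  ->  6 a_3 = 2 a_2 - 2 a_1 = 8  ->  a_3 = 4/3
  x^2: 12 a_4 - 3 a_3 + a_2 = 0  ->  12 a_4 = 3 a_3 - a_2 = 2  ->  a_4 = 1/6
Truncated series: y(x) = -2 - 2 x + 2 x^2 + (4/3) x^3 + (1/6) x^4 + O(x^5).

a_0 = -2; a_1 = -2; a_2 = 2; a_3 = 4/3; a_4 = 1/6


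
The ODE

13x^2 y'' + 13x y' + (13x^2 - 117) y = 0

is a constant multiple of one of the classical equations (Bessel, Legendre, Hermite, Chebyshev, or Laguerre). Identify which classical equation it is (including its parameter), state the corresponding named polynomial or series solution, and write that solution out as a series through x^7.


All three coefficients share the factor 13; dividing through by 13 gives  x^2 y'' + x y' + (x^2 - 9) y = 0.
This matches the Bessel equation x^2 y'' + x y' + (x^2 - nu^2) y = 0 with nu^2 = 9, so nu = 3; the solution bounded at x = 0 is J_3(x).
Frobenius at x = 0: indicial roots ±nu; for r = nu the recurrence k(k + 2nu) c_k = -c_{k-2} gives the standard series J_nu(x) = sum_{k>=0} (-1)^k / (k! (k+nu)!) (x/2)^(2k+nu). Evaluate the first 3 terms:
  k = 0: (-1)^0 / (0! * 3! * 2^3) x^3 = 1/(1*6*8) x^3 = (1/48) x^3
  k = 1: (-1)^1 / (1! * 4! * 2^5) x^5 = -1/(1*24*32) x^5 = (-1/768) x^5
  k = 2: (-1)^2 / (2! * 5! * 2^7) x^7 = 1/(2*120*128) x^7 = (1/30720) x^7
Hence J_3(x) = x^7/30720 - x^5/768 + x^3/48 + ....

J_3(x); series = x^7/30720 - x^5/768 + x^3/48


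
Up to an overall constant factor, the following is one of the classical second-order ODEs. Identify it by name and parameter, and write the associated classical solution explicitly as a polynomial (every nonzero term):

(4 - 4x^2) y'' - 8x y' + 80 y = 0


All three coefficients share the factor 4; dividing through by 4 gives  (1 - x^2) y'' - 2x y' + 20 y = 0.
This matches the Legendre equation (1 - x^2) y'' - 2x y' + n(n+1) y = 0 (note the -2x y' term) with n(n+1) = 20, so n = 4; the polynomial solution is P_4(x).
With y = sum_k a_k x^k, matching x^k gives (k+2)(k+1) a_{k+2} = [k(k+1) - n(n+1)] a_k = (k - 4)(k + 5) a_k. The right side vanishes at k = 4, so the series with the parity of 4 terminates at degree 4.
Standard normalization (P_n(1) = 1): leading coefficient (2n)!/(2^n (n!)^2) = 40320/(16*576) = 35/8, so a_4 = 35/8. Work downward with a_k = (k+1)(k+2) a_{k+2} / ((k - 4)(k + 5)):
  a_2 = (3)(4)(35/8) / ((2 - 4)(2 + 5)) = (105/2)/(-14) = -15/4
  a_0 = (1)(2)(-15/4) / ((0 - 4)(0 + 5)) = (-15/2)/(-20) = 3/8
Hence P_4(x) = 35 x^4/8 - 15 x^2/4 + 3/8.

P_4(x); series = 35 x^4/8 - 15 x^2/4 + 3/8


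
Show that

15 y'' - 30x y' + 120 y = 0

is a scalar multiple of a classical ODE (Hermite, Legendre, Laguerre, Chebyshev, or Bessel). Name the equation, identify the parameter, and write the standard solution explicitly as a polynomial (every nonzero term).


All three coefficients share the factor 15; dividing through by 15 gives  y'' - 2x y' + 8 y = 0.
This matches the Hermite equation y'' - 2x y' + 2n y = 0 with 2n = 8, so n = 4; the polynomial solution is H_4(x).
With y = sum_k a_k x^k, matching x^k gives (k+2)(k+1) a_{k+2} = 2(k - n) a_k = 2(k - 4) a_k. The right side vanishes at k = 4, so the series with the parity of 4 terminates at degree 4.
Standard normalization: leading coefficient of H_n is 2^n, so a_4 = 2^4 = 16. Work downward with a_k = (k+1)(k+2) a_{k+2} / (2(k - n)):
  a_2 = (3)(4)(16) / (2(2 - 4)) = 192/(-4) = -48
  a_0 = (1)(2)(-48) / (2(0 - 4)) = -96/(-8) = 12
Hence H_4(x) = 16 x^4 - 48 x^2 + 12.

H_4(x); series = 16 x^4 - 48 x^2 + 12


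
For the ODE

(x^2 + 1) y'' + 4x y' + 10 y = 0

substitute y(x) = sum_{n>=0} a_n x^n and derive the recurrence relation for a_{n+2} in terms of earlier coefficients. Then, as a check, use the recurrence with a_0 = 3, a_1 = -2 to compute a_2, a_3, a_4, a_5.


Substitute y = sum_n a_n x^n.
(1 + 1 x^2) y'' contributes (n+2)(n+1) a_{n+2} + n(n-1) a_n at x^n.
4 x y'(x) contributes 4 n a_n at x^n.
10 y(x) contributes 10 a_n at x^n.
Matching x^n: (n+2)(n+1) a_{n+2} + (n(n-1) + 4 n + 10) a_n = 0.
Thus a_{n+2} = (-n(n-1) - 4 n - 10) / ((n+1)(n+2)) * a_n.

Check with a_0 = 3, a_1 = -2 (apply the recurrence for n = 0, 1, 2, 3): a_0 = 3, a_1 = -2, a_2 = -15, a_3 = 14/3, a_4 = 25, a_5 = -98/15.

a_(n+2) = (-n(n-1) - 4 n - 10) / ((n+1)(n+2)) * a_n; check: a_0 = 3, a_1 = -2, a_2 = -15, a_3 = 14/3, a_4 = 25, a_5 = -98/15


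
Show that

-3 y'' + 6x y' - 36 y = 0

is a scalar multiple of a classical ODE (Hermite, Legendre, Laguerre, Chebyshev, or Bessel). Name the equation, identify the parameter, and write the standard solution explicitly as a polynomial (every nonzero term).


All three coefficients share the factor -3; dividing through by -3 gives  y'' - 2x y' + 12 y = 0.
This matches the Hermite equation y'' - 2x y' + 2n y = 0 with 2n = 12, so n = 6; the polynomial solution is H_6(x).
With y = sum_k a_k x^k, matching x^k gives (k+2)(k+1) a_{k+2} = 2(k - n) a_k = 2(k - 6) a_k. The right side vanishes at k = 6, so the series with the parity of 6 terminates at degree 6.
Standard normalization: leading coefficient of H_n is 2^n, so a_6 = 2^6 = 64. Work downward with a_k = (k+1)(k+2) a_{k+2} / (2(k - n)):
  a_4 = (5)(6)(64) / (2(4 - 6)) = 1920/(-4) = -480
  a_2 = (3)(4)(-480) / (2(2 - 6)) = -5760/(-8) = 720
  a_0 = (1)(2)(720) / (2(0 - 6)) = 1440/(-12) = -120
Hence H_6(x) = 64 x^6 - 480 x^4 + 720 x^2 - 120.

H_6(x); series = 64 x^6 - 480 x^4 + 720 x^2 - 120


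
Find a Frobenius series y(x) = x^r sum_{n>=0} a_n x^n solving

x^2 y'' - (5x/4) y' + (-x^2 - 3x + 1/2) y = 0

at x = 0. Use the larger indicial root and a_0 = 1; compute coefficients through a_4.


Write in Frobenius form y'' + (p(x)/x) y' + (q(x)/x^2) y = 0:
  p(x) = -5/4,  q(x) = -x^2 - 3x + 1/2.
Indicial equation: r(r-1) + (-5/4) r + (1/2) = 0 -> roots r_1 = 2, r_2 = 1/4.
Take r = r_1 = 2. Let y(x) = x^r sum_{n>=0} a_n x^n with a_0 = 1.
Substitute y = x^r sum a_n x^n and match x^{r+n}. The recurrence is
  D(n) a_n - 3 a_{n-1} - 1 a_{n-2} = 0,  where D(n) = (r+n)(r+n-1) + (-5/4)(r+n) + (1/2).
  a_n = [3 a_{n-1} + 1 a_{n-2}] / D(n).
Since the indicial polynomial factors as (r - r_1)(r - r_2), D(n) = (r_1 + n - r_1)(r_1 + n - r_2) = n(n + 7/4).
Evaluating step by step (a_0 = 1):
  n = 1: D(1) = 1(1 + 7/4) = 11/4; numerator = 3(1) = 3; a_1 = (3)/(11/4) = 12/11
  n = 2: D(2) = 2(2 + 7/4) = 15/2; numerator = 3(12/11) + 1(1) = 47/11; a_2 = (47/11)/(15/2) = 94/165
  n = 3: D(3) = 3(3 + 7/4) = 57/4; numerator = 3(94/165) + 1(12/11) = 14/5; a_3 = (14/5)/(57/4) = 56/285
  n = 4: D(4) = 4(4 + 7/4) = 23; numerator = 3(56/285) + 1(94/165) = 3634/3135; a_4 = (3634/3135)/(23) = 158/3135

r = 2; a_0 = 1; a_1 = 12/11; a_2 = 94/165; a_3 = 56/285; a_4 = 158/3135


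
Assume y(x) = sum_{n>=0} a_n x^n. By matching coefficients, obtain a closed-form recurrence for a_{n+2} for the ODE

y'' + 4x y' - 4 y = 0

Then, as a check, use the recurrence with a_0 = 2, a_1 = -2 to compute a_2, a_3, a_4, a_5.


Substitute y = sum_n a_n x^n.
y''(x) has coefficient (n+2)(n+1) a_{n+2} at x^n;
4 x y'(x) has coefficient 4 n a_n at x^n (shift);
-4 y(x) has coefficient -4 a_n at x^n.
Matching x^n: (n+2)(n+1) a_{n+2} + (4n - 4) a_n = 0.
Thus a_{n+2} = (-4n + 4) / ((n+1)(n+2)) * a_n.

Check with a_0 = 2, a_1 = -2 (apply the recurrence for n = 0, 1, 2, 3): a_0 = 2, a_1 = -2, a_2 = 4, a_3 = 0, a_4 = -4/3, a_5 = 0.

a_(n+2) = (-4n + 4) / ((n+1)(n+2)) * a_n; check: a_0 = 2, a_1 = -2, a_2 = 4, a_3 = 0, a_4 = -4/3, a_5 = 0


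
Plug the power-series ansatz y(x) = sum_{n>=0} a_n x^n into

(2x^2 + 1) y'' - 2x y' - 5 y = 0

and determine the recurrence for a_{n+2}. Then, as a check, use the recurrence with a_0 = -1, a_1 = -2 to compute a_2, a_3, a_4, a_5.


Substitute y = sum_n a_n x^n.
(1 + 2 x^2) y'' contributes (n+2)(n+1) a_{n+2} + 2 n(n-1) a_n at x^n.
-2 x y'(x) contributes -2 n a_n at x^n.
-5 y(x) contributes -5 a_n at x^n.
Matching x^n: (n+2)(n+1) a_{n+2} + (2 n(n-1) - 2 n - 5) a_n = 0.
Thus a_{n+2} = (-2 n(n-1) + 2 n + 5) / ((n+1)(n+2)) * a_n.

Check with a_0 = -1, a_1 = -2 (apply the recurrence for n = 0, 1, 2, 3): a_0 = -1, a_1 = -2, a_2 = -5/2, a_3 = -7/3, a_4 = -25/24, a_5 = 7/60.

a_(n+2) = (-2 n(n-1) + 2 n + 5) / ((n+1)(n+2)) * a_n; check: a_0 = -1, a_1 = -2, a_2 = -5/2, a_3 = -7/3, a_4 = -25/24, a_5 = 7/60


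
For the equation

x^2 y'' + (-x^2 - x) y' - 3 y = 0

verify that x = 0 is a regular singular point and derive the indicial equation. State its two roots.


Divide by x^2 to reach normal form y'' + P_1(x) y' + P_2(x) y = 0 with P_1(x) = -1 - 1/x and P_2(x) = -3/x^2.
x = 0 is a singular point because the y'-coefficient -1 - 1/x has a pole at x = 0 and the y-coefficient -3/x^2 has a pole at x = 0.
It is a regular singular point because x P_1(x) = p(x) = -x - 1 and x^2 P_2(x) = q(x) = -3 are polynomials, hence analytic at x = 0.
p(0) = -1,  q(0) = -3.
Indicial equation: r(r-1) + p(0) r + q(0) = 0, i.e. r^2 + (p(0) - 1) r + q(0) = 0, i.e. r^2 - 2 r - 3 = 0.
Discriminant: (-2)^2 - 4(-3) = 16, so r = (2 ± 4)/2.
Solving: r_1 = 3, r_2 = -1.

indicial: r^2 - 2 r - 3 = 0; roots r_1 = 3, r_2 = -1


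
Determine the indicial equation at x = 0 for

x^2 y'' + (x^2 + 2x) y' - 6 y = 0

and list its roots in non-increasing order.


Divide by x^2 to reach normal form y'' + P_1(x) y' + P_2(x) y = 0 with P_1(x) = 1 + 2/x and P_2(x) = -6/x^2.
x = 0 is a singular point because the y'-coefficient 1 + 2/x has a pole at x = 0 and the y-coefficient -6/x^2 has a pole at x = 0.
It is a regular singular point because x P_1(x) = p(x) = x + 2 and x^2 P_2(x) = q(x) = -6 are polynomials, hence analytic at x = 0.
p(0) = 2,  q(0) = -6.
Indicial equation: r(r-1) + p(0) r + q(0) = 0, i.e. r^2 + (p(0) - 1) r + q(0) = 0, i.e. r^2 + 1 r - 6 = 0.
Discriminant: (1)^2 - 4(-6) = 25, so r = (-1 ± 5)/2.
Solving: r_1 = 2, r_2 = -3.

indicial: r^2 + 1 r - 6 = 0; roots r_1 = 2, r_2 = -3


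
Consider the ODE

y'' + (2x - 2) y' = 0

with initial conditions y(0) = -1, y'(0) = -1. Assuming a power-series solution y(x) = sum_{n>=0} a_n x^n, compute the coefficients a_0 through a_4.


Ansatz: y(x) = sum_{n>=0} a_n x^n, so y'(x) = sum_{n>=1} n a_n x^(n-1) and y''(x) = sum_{n>=2} n(n-1) a_n x^(n-2).
Substitute into P(x) y'' + Q(x) y' + R(x) y = 0 with P(x) = 1, Q(x) = 2x - 2, R(x) = 0, and match powers of x.
Initial conditions: a_0 = -1, a_1 = -1.
Setting the coefficient of each power of x to zero and solving order by order (substituting the coefficients already found):
  x^0: 2 a_2 - 2 a_1 = 0  ->  2 a_2 = 2 a_1 = -2  ->  a_2 = -1
  x^1: 6 a_3 - 4 a_2 + 2 a_1 = 0  ->  6 a_3 = 4 a_2 - 2 a_1 = -2  ->  a_3 = -1/3
  x^2: 12 a_4 - 6 a_3 + 4 a_2 = 0  ->  12 a_4 = 6 a_3 - 4 a_2 = 2  ->  a_4 = 1/6
Truncated series: y(x) = -1 - x - x^2 - (1/3) x^3 + (1/6) x^4 + O(x^5).

a_0 = -1; a_1 = -1; a_2 = -1; a_3 = -1/3; a_4 = 1/6


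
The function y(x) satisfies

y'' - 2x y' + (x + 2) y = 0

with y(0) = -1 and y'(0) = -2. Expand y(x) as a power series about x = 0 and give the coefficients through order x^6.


Ansatz: y(x) = sum_{n>=0} a_n x^n, so y'(x) = sum_{n>=1} n a_n x^(n-1) and y''(x) = sum_{n>=2} n(n-1) a_n x^(n-2).
Substitute into P(x) y'' + Q(x) y' + R(x) y = 0 with P(x) = 1, Q(x) = -2x, R(x) = x + 2, and match powers of x.
Initial conditions: a_0 = -1, a_1 = -2.
Setting the coefficient of each power of x to zero and solving order by order (substituting the coefficients already found):
  x^0: 2 a_2 + 2 a_0 = 0  ->  2 a_2 = -2 a_0 = 2  ->  a_2 = 1
  x^1: 6 a_3 + a_0 = 0  ->  6 a_3 = -a_0 = 1  ->  a_3 = 1/6
  x^2: 12 a_4 - 2 a_2 + a_1 = 0  ->  12 a_4 = 2 a_2 - a_1 = 4  ->  a_4 = 1/3
  x^3: 20 a_5 - 4 a_3 + a_2 = 0  ->  20 a_5 = 4 a_3 - a_2 = -1/3  ->  a_5 = -1/60
  x^4: 30 a_6 - 6 a_4 + a_3 = 0  ->  30 a_6 = 6 a_4 - a_3 = 11/6  ->  a_6 = 11/180
Truncated series: y(x) = -1 - 2 x + x^2 + (1/6) x^3 + (1/3) x^4 - (1/60) x^5 + (11/180) x^6 + O(x^7).

a_0 = -1; a_1 = -2; a_2 = 1; a_3 = 1/6; a_4 = 1/3; a_5 = -1/60; a_6 = 11/180


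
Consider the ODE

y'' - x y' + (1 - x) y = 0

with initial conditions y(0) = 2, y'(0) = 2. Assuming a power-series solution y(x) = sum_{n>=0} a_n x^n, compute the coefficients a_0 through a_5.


Ansatz: y(x) = sum_{n>=0} a_n x^n, so y'(x) = sum_{n>=1} n a_n x^(n-1) and y''(x) = sum_{n>=2} n(n-1) a_n x^(n-2).
Substitute into P(x) y'' + Q(x) y' + R(x) y = 0 with P(x) = 1, Q(x) = -x, R(x) = 1 - x, and match powers of x.
Initial conditions: a_0 = 2, a_1 = 2.
Setting the coefficient of each power of x to zero and solving order by order (substituting the coefficients already found):
  x^0: 2 a_2 + a_0 = 0  ->  2 a_2 = -a_0 = -2  ->  a_2 = -1
  x^1: 6 a_3 - a_0 = 0  ->  6 a_3 = a_0 = 2  ->  a_3 = 1/3
  x^2: 12 a_4 - a_2 - a_1 = 0  ->  12 a_4 = a_2 + a_1 = 1  ->  a_4 = 1/12
  x^3: 20 a_5 - 2 a_3 - a_2 = 0  ->  20 a_5 = 2 a_3 + a_2 = -1/3  ->  a_5 = -1/60
Truncated series: y(x) = 2 + 2 x - x^2 + (1/3) x^3 + (1/12) x^4 - (1/60) x^5 + O(x^6).

a_0 = 2; a_1 = 2; a_2 = -1; a_3 = 1/3; a_4 = 1/12; a_5 = -1/60


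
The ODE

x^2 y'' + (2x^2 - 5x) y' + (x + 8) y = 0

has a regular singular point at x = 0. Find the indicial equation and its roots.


Divide by x^2 to reach normal form y'' + P_1(x) y' + P_2(x) y = 0 with P_1(x) = 2 - 5/x and P_2(x) = 1/x + 8/x^2.
x = 0 is a singular point because the y'-coefficient 2 - 5/x has a pole at x = 0 and the y-coefficient 1/x + 8/x^2 has a pole at x = 0.
It is a regular singular point because x P_1(x) = p(x) = 2x - 5 and x^2 P_2(x) = q(x) = x + 8 are polynomials, hence analytic at x = 0.
p(0) = -5,  q(0) = 8.
Indicial equation: r(r-1) + p(0) r + q(0) = 0, i.e. r^2 + (p(0) - 1) r + q(0) = 0, i.e. r^2 - 6 r + 8 = 0.
Discriminant: (-6)^2 - 4(8) = 4, so r = (6 ± 2)/2.
Solving: r_1 = 4, r_2 = 2.

indicial: r^2 - 6 r + 8 = 0; roots r_1 = 4, r_2 = 2


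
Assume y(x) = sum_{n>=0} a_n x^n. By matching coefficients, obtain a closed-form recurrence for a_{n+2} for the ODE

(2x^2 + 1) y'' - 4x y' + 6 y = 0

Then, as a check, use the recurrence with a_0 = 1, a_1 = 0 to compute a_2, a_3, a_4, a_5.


Substitute y = sum_n a_n x^n.
(1 + 2 x^2) y'' contributes (n+2)(n+1) a_{n+2} + 2 n(n-1) a_n at x^n.
-4 x y'(x) contributes -4 n a_n at x^n.
6 y(x) contributes 6 a_n at x^n.
Matching x^n: (n+2)(n+1) a_{n+2} + (2 n(n-1) - 4 n + 6) a_n = 0.
Thus a_{n+2} = (-2 n(n-1) + 4 n - 6) / ((n+1)(n+2)) * a_n.

Check with a_0 = 1, a_1 = 0 (apply the recurrence for n = 0, 1, 2, 3): a_0 = 1, a_1 = 0, a_2 = -3, a_3 = 0, a_4 = 1/2, a_5 = 0.

a_(n+2) = (-2 n(n-1) + 4 n - 6) / ((n+1)(n+2)) * a_n; check: a_0 = 1, a_1 = 0, a_2 = -3, a_3 = 0, a_4 = 1/2, a_5 = 0


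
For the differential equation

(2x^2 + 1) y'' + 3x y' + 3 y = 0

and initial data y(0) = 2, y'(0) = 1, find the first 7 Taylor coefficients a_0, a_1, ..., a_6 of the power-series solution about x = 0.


Ansatz: y(x) = sum_{n>=0} a_n x^n, so y'(x) = sum_{n>=1} n a_n x^(n-1) and y''(x) = sum_{n>=2} n(n-1) a_n x^(n-2).
Substitute into P(x) y'' + Q(x) y' + R(x) y = 0 with P(x) = 2x^2 + 1, Q(x) = 3x, R(x) = 3, and match powers of x.
Initial conditions: a_0 = 2, a_1 = 1.
Setting the coefficient of each power of x to zero and solving order by order (substituting the coefficients already found):
  x^0: 2 a_2 + 3 a_0 = 0  ->  2 a_2 = -3 a_0 = -6  ->  a_2 = -3
  x^1: 6 a_3 + 6 a_1 = 0  ->  6 a_3 = -6 a_1 = -6  ->  a_3 = -1
  x^2: 12 a_4 + 13 a_2 = 0  ->  12 a_4 = -13 a_2 = 39  ->  a_4 = 13/4
  x^3: 20 a_5 + 24 a_3 = 0  ->  20 a_5 = -24 a_3 = 24  ->  a_5 = 6/5
  x^4: 30 a_6 + 39 a_4 = 0  ->  30 a_6 = -39 a_4 = -507/4  ->  a_6 = -169/40
Truncated series: y(x) = 2 + x - 3 x^2 - x^3 + (13/4) x^4 + (6/5) x^5 - (169/40) x^6 + O(x^7).

a_0 = 2; a_1 = 1; a_2 = -3; a_3 = -1; a_4 = 13/4; a_5 = 6/5; a_6 = -169/40


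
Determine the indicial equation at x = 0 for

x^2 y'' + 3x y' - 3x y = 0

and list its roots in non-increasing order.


Divide by x^2 to reach normal form y'' + P_1(x) y' + P_2(x) y = 0 with P_1(x) = 3/x and P_2(x) = -3/x.
x = 0 is a singular point because the y'-coefficient 3/x has a pole at x = 0 and the y-coefficient -3/x has a pole at x = 0.
It is a regular singular point because x P_1(x) = p(x) = 3 and x^2 P_2(x) = q(x) = -3x are polynomials, hence analytic at x = 0.
p(0) = 3,  q(0) = 0.
Indicial equation: r(r-1) + p(0) r + q(0) = 0, i.e. r^2 + (p(0) - 1) r + q(0) = 0, i.e. r^2 + 2 r = 0.
Discriminant: (2)^2 - 4(0) = 4, so r = (-2 ± 2)/2.
Solving: r_1 = 0, r_2 = -2.

indicial: r^2 + 2 r = 0; roots r_1 = 0, r_2 = -2


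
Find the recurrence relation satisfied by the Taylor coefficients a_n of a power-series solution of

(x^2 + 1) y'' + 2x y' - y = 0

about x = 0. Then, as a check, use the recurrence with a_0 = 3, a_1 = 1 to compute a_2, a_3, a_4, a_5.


Substitute y = sum_n a_n x^n.
(1 + 1 x^2) y'' contributes (n+2)(n+1) a_{n+2} + n(n-1) a_n at x^n.
2 x y'(x) contributes 2 n a_n at x^n.
-y(x) contributes -1 a_n at x^n.
Matching x^n: (n+2)(n+1) a_{n+2} + (n(n-1) + 2 n - 1) a_n = 0.
Thus a_{n+2} = (-n(n-1) - 2 n + 1) / ((n+1)(n+2)) * a_n.

Check with a_0 = 3, a_1 = 1 (apply the recurrence for n = 0, 1, 2, 3): a_0 = 3, a_1 = 1, a_2 = 3/2, a_3 = -1/6, a_4 = -5/8, a_5 = 11/120.

a_(n+2) = (-n(n-1) - 2 n + 1) / ((n+1)(n+2)) * a_n; check: a_0 = 3, a_1 = 1, a_2 = 3/2, a_3 = -1/6, a_4 = -5/8, a_5 = 11/120


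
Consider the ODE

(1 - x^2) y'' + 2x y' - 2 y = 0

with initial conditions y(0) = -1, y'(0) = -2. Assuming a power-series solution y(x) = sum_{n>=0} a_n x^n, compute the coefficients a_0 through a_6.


Ansatz: y(x) = sum_{n>=0} a_n x^n, so y'(x) = sum_{n>=1} n a_n x^(n-1) and y''(x) = sum_{n>=2} n(n-1) a_n x^(n-2).
Substitute into P(x) y'' + Q(x) y' + R(x) y = 0 with P(x) = 1 - x^2, Q(x) = 2x, R(x) = -2, and match powers of x.
Initial conditions: a_0 = -1, a_1 = -2.
Setting the coefficient of each power of x to zero and solving order by order (substituting the coefficients already found):
  x^0: 2 a_2 - 2 a_0 = 0  ->  2 a_2 = 2 a_0 = -2  ->  a_2 = -1
  x^1: 6 a_3 = 0  ->  a_3 = 0
  x^2: 12 a_4 = 0  ->  a_4 = 0
  x^3: 20 a_5 - 2 a_3 = 0  ->  20 a_5 = 2 a_3 = 0  ->  a_5 = 0
  x^4: 30 a_6 - 6 a_4 = 0  ->  30 a_6 = 6 a_4 = 0  ->  a_6 = 0
Truncated series: y(x) = -1 - 2 x - x^2 + O(x^7).

a_0 = -1; a_1 = -2; a_2 = -1; a_3 = 0; a_4 = 0; a_5 = 0; a_6 = 0


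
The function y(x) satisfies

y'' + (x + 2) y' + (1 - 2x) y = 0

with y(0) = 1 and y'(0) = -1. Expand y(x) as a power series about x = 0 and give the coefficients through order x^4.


Ansatz: y(x) = sum_{n>=0} a_n x^n, so y'(x) = sum_{n>=1} n a_n x^(n-1) and y''(x) = sum_{n>=2} n(n-1) a_n x^(n-2).
Substitute into P(x) y'' + Q(x) y' + R(x) y = 0 with P(x) = 1, Q(x) = x + 2, R(x) = 1 - 2x, and match powers of x.
Initial conditions: a_0 = 1, a_1 = -1.
Setting the coefficient of each power of x to zero and solving order by order (substituting the coefficients already found):
  x^0: 2 a_2 + 2 a_1 + a_0 = 0  ->  2 a_2 = -2 a_1 - a_0 = 1  ->  a_2 = 1/2
  x^1: 6 a_3 + 4 a_2 + 2 a_1 - 2 a_0 = 0  ->  6 a_3 = -4 a_2 - 2 a_1 + 2 a_0 = 2  ->  a_3 = 1/3
  x^2: 12 a_4 + 6 a_3 + 3 a_2 - 2 a_1 = 0  ->  12 a_4 = -6 a_3 - 3 a_2 + 2 a_1 = -11/2  ->  a_4 = -11/24
Truncated series: y(x) = 1 - x + (1/2) x^2 + (1/3) x^3 - (11/24) x^4 + O(x^5).

a_0 = 1; a_1 = -1; a_2 = 1/2; a_3 = 1/3; a_4 = -11/24


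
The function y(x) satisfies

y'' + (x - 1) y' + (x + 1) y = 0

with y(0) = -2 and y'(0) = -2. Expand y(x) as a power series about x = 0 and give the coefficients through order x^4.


Ansatz: y(x) = sum_{n>=0} a_n x^n, so y'(x) = sum_{n>=1} n a_n x^(n-1) and y''(x) = sum_{n>=2} n(n-1) a_n x^(n-2).
Substitute into P(x) y'' + Q(x) y' + R(x) y = 0 with P(x) = 1, Q(x) = x - 1, R(x) = x + 1, and match powers of x.
Initial conditions: a_0 = -2, a_1 = -2.
Setting the coefficient of each power of x to zero and solving order by order (substituting the coefficients already found):
  x^0: 2 a_2 - a_1 + a_0 = 0  ->  2 a_2 = a_1 - a_0 = 0  ->  a_2 = 0
  x^1: 6 a_3 - 2 a_2 + 2 a_1 + a_0 = 0  ->  6 a_3 = 2 a_2 - 2 a_1 - a_0 = 6  ->  a_3 = 1
  x^2: 12 a_4 - 3 a_3 + 3 a_2 + a_1 = 0  ->  12 a_4 = 3 a_3 - 3 a_2 - a_1 = 5  ->  a_4 = 5/12
Truncated series: y(x) = -2 - 2 x + x^3 + (5/12) x^4 + O(x^5).

a_0 = -2; a_1 = -2; a_2 = 0; a_3 = 1; a_4 = 5/12


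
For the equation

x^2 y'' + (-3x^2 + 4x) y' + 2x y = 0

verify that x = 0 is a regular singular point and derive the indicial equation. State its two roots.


Divide by x^2 to reach normal form y'' + P_1(x) y' + P_2(x) y = 0 with P_1(x) = -3 + 4/x and P_2(x) = 2/x.
x = 0 is a singular point because the y'-coefficient -3 + 4/x has a pole at x = 0 and the y-coefficient 2/x has a pole at x = 0.
It is a regular singular point because x P_1(x) = p(x) = 4 - 3x and x^2 P_2(x) = q(x) = 2x are polynomials, hence analytic at x = 0.
p(0) = 4,  q(0) = 0.
Indicial equation: r(r-1) + p(0) r + q(0) = 0, i.e. r^2 + (p(0) - 1) r + q(0) = 0, i.e. r^2 + 3 r = 0.
Discriminant: (3)^2 - 4(0) = 9, so r = (-3 ± 3)/2.
Solving: r_1 = 0, r_2 = -3.

indicial: r^2 + 3 r = 0; roots r_1 = 0, r_2 = -3


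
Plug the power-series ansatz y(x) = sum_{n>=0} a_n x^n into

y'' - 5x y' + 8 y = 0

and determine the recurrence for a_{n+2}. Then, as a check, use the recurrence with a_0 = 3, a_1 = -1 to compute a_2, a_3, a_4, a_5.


Substitute y = sum_n a_n x^n.
y''(x) has coefficient (n+2)(n+1) a_{n+2} at x^n;
-5 x y'(x) has coefficient -5 n a_n at x^n (shift);
8 y(x) has coefficient 8 a_n at x^n.
Matching x^n: (n+2)(n+1) a_{n+2} + (-5n + 8) a_n = 0.
Thus a_{n+2} = (5n - 8) / ((n+1)(n+2)) * a_n.

Check with a_0 = 3, a_1 = -1 (apply the recurrence for n = 0, 1, 2, 3): a_0 = 3, a_1 = -1, a_2 = -12, a_3 = 1/2, a_4 = -2, a_5 = 7/40.

a_(n+2) = (5n - 8) / ((n+1)(n+2)) * a_n; check: a_0 = 3, a_1 = -1, a_2 = -12, a_3 = 1/2, a_4 = -2, a_5 = 7/40


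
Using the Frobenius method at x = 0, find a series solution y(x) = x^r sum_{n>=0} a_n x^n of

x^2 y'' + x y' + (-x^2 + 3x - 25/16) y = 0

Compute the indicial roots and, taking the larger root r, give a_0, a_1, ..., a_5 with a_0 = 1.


Write in Frobenius form y'' + (p(x)/x) y' + (q(x)/x^2) y = 0:
  p(x) = 1,  q(x) = -x^2 + 3x - 25/16.
Indicial equation: r(r-1) + (1) r + (-25/16) = 0 -> roots r_1 = 5/4, r_2 = -5/4.
Take r = r_1 = 5/4. Let y(x) = x^r sum_{n>=0} a_n x^n with a_0 = 1.
Substitute y = x^r sum a_n x^n and match x^{r+n}. The recurrence is
  D(n) a_n + 3 a_{n-1} - 1 a_{n-2} = 0,  where D(n) = (r+n)(r+n-1) + (1)(r+n) + (-25/16).
  a_n = [-3 a_{n-1} + 1 a_{n-2}] / D(n).
Since the indicial polynomial factors as (r - r_1)(r - r_2), D(n) = (r_1 + n - r_1)(r_1 + n - r_2) = n(n + 5/2).
Evaluating step by step (a_0 = 1):
  n = 1: D(1) = 1(1 + 5/2) = 7/2; numerator = -3(1) = -3; a_1 = (-3)/(7/2) = -6/7
  n = 2: D(2) = 2(2 + 5/2) = 9; numerator = -3(-6/7) + 1(1) = 25/7; a_2 = (25/7)/(9) = 25/63
  n = 3: D(3) = 3(3 + 5/2) = 33/2; numerator = -3(25/63) + 1(-6/7) = -43/21; a_3 = (-43/21)/(33/2) = -86/693
  n = 4: D(4) = 4(4 + 5/2) = 26; numerator = -3(-86/693) + 1(25/63) = 533/693; a_4 = (533/693)/(26) = 41/1386
  n = 5: D(5) = 5(5 + 5/2) = 75/2; numerator = -3(41/1386) + 1(-86/693) = -295/1386; a_5 = (-295/1386)/(75/2) = -59/10395

r = 5/4; a_0 = 1; a_1 = -6/7; a_2 = 25/63; a_3 = -86/693; a_4 = 41/1386; a_5 = -59/10395


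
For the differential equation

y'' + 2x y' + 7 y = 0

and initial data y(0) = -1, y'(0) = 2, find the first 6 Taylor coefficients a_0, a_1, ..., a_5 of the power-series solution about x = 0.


Ansatz: y(x) = sum_{n>=0} a_n x^n, so y'(x) = sum_{n>=1} n a_n x^(n-1) and y''(x) = sum_{n>=2} n(n-1) a_n x^(n-2).
Substitute into P(x) y'' + Q(x) y' + R(x) y = 0 with P(x) = 1, Q(x) = 2x, R(x) = 7, and match powers of x.
Initial conditions: a_0 = -1, a_1 = 2.
Setting the coefficient of each power of x to zero and solving order by order (substituting the coefficients already found):
  x^0: 2 a_2 + 7 a_0 = 0  ->  2 a_2 = -7 a_0 = 7  ->  a_2 = 7/2
  x^1: 6 a_3 + 9 a_1 = 0  ->  6 a_3 = -9 a_1 = -18  ->  a_3 = -3
  x^2: 12 a_4 + 11 a_2 = 0  ->  12 a_4 = -11 a_2 = -77/2  ->  a_4 = -77/24
  x^3: 20 a_5 + 13 a_3 = 0  ->  20 a_5 = -13 a_3 = 39  ->  a_5 = 39/20
Truncated series: y(x) = -1 + 2 x + (7/2) x^2 - 3 x^3 - (77/24) x^4 + (39/20) x^5 + O(x^6).

a_0 = -1; a_1 = 2; a_2 = 7/2; a_3 = -3; a_4 = -77/24; a_5 = 39/20


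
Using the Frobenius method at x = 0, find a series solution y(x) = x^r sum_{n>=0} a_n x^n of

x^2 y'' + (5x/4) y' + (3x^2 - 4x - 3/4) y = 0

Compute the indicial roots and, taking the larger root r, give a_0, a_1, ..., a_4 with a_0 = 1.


Write in Frobenius form y'' + (p(x)/x) y' + (q(x)/x^2) y = 0:
  p(x) = 5/4,  q(x) = 3x^2 - 4x - 3/4.
Indicial equation: r(r-1) + (5/4) r + (-3/4) = 0 -> roots r_1 = 3/4, r_2 = -1.
Take r = r_1 = 3/4. Let y(x) = x^r sum_{n>=0} a_n x^n with a_0 = 1.
Substitute y = x^r sum a_n x^n and match x^{r+n}. The recurrence is
  D(n) a_n - 4 a_{n-1} + 3 a_{n-2} = 0,  where D(n) = (r+n)(r+n-1) + (5/4)(r+n) + (-3/4).
  a_n = [4 a_{n-1} - 3 a_{n-2}] / D(n).
Since the indicial polynomial factors as (r - r_1)(r - r_2), D(n) = (r_1 + n - r_1)(r_1 + n - r_2) = n(n + 7/4).
Evaluating step by step (a_0 = 1):
  n = 1: D(1) = 1(1 + 7/4) = 11/4; numerator = 4(1) = 4; a_1 = (4)/(11/4) = 16/11
  n = 2: D(2) = 2(2 + 7/4) = 15/2; numerator = 4(16/11) - 3(1) = 31/11; a_2 = (31/11)/(15/2) = 62/165
  n = 3: D(3) = 3(3 + 7/4) = 57/4; numerator = 4(62/165) - 3(16/11) = -472/165; a_3 = (-472/165)/(57/4) = -1888/9405
  n = 4: D(4) = 4(4 + 7/4) = 23; numerator = 4(-1888/9405) - 3(62/165) = -18154/9405; a_4 = (-18154/9405)/(23) = -18154/216315

r = 3/4; a_0 = 1; a_1 = 16/11; a_2 = 62/165; a_3 = -1888/9405; a_4 = -18154/216315


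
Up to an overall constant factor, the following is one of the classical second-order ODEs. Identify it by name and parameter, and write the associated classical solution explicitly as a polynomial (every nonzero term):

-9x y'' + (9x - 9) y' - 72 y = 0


All three coefficients share the factor -9; dividing through by -9 gives  x y'' + (1 - x) y' + 8 y = 0.
This matches the Laguerre equation x y'' + (1 - x) y' + n y = 0 with n = 8; the polynomial solution is L_8(x).
With y = sum_k a_k x^k, matching x^k gives (k+1)k a_{k+1} + (k+1) a_{k+1} - k a_k + n a_k = 0, i.e. (k+1)^2 a_{k+1} = (k - n) a_k = (k - 8) a_k. The right side vanishes at k = 8, so the series terminates at degree 8.
Standard normalization L_n(0) = 1 gives a_0 = 1. Work upward with a_{k+1} = (k - 8) a_k / (k+1)^2:
  a_1 = (0 - 8)(1) / 1^2 = -8/1 = -8
  a_2 = (1 - 8)(-8) / 2^2 = 56/4 = 14
  a_3 = (2 - 8)(14) / 3^2 = -84/9 = -28/3
  a_4 = (3 - 8)(-28/3) / 4^2 = (140/3)/16 = 35/12
  a_5 = (4 - 8)(35/12) / 5^2 = (-35/3)/25 = -7/15
  a_6 = (5 - 8)(-7/15) / 6^2 = (7/5)/36 = 7/180
  a_7 = (6 - 8)(7/180) / 7^2 = (-7/90)/49 = -1/630
  a_8 = (7 - 8)(-1/630) / 8^2 = (1/630)/64 = 1/40320
Hence L_8(x) = x^8/40320 - x^7/630 + 7 x^6/180 - 7 x^5/15 + 35 x^4/12 - 28 x^3/3 + 14 x^2 - 8 x + 1.

L_8(x); series = x^8/40320 - x^7/630 + 7 x^6/180 - 7 x^5/15 + 35 x^4/12 - 28 x^3/3 + 14 x^2 - 8 x + 1
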